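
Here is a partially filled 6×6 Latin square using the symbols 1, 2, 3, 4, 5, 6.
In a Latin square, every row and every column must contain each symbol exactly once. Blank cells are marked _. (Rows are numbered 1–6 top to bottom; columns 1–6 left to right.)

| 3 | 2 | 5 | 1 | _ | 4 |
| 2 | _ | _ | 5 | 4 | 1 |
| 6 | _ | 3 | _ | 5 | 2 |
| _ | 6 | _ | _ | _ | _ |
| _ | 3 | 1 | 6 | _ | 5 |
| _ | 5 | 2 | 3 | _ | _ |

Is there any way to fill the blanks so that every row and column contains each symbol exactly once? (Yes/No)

Row 2, column 2: row 2 together with column 2 already contain {1, 2, 3, 4, 5, 6} — every symbol — so nothing can go there. The grid has no valid completion.

No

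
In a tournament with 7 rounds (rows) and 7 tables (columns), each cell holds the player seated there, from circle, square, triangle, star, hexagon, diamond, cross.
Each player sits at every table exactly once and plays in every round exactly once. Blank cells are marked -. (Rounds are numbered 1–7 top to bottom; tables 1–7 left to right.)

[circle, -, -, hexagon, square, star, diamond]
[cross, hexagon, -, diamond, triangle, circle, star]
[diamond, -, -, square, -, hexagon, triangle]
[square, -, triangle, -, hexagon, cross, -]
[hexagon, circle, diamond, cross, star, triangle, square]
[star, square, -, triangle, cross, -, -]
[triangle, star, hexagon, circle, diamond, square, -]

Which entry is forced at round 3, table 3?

star

Round 1, table 3: round 1 has {circle, square, star, hexagon, diamond} and table 3 has {triangle, hexagon, diamond}, leaving only cross.
Round 1, table 2: round 1 has {circle, square, star, hexagon, diamond, cross} and table 2 has {circle, square, star, hexagon}, leaving only triangle.
Round 2, table 3: round 2 has {circle, triangle, star, hexagon, diamond, cross} and table 3 has {triangle, hexagon, diamond, cross}, leaving only square.
Round 3, table 2: round 3 has {square, triangle, hexagon, diamond} and table 2 has {circle, square, triangle, star, hexagon}, leaving only cross.
Round 3, table 5: round 3 has {square, triangle, hexagon, diamond, cross} and table 5 has {square, triangle, star, hexagon, diamond, cross}, leaving only circle.
Round 3 already has {circle, square, triangle, hexagon, diamond, cross} and table 3 already has {square, triangle, hexagon, diamond, cross}, so round 3, table 3 must be star.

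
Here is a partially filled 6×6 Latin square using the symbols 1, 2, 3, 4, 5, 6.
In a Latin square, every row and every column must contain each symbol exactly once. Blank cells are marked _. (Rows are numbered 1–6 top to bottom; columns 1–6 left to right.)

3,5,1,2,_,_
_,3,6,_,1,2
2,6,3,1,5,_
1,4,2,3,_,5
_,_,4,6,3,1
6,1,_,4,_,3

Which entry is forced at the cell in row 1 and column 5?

Row 2, column 4: row 2 has {1, 2, 3, 6} and column 4 has {1, 2, 3, 4, 6}, leaving only 5.
Row 2, column 1: row 2 has {1, 2, 3, 5, 6} and column 1 has {1, 2, 3, 6}, leaving only 4.
Row 3, column 6: row 3 has {1, 2, 3, 5, 6} and column 6 has {1, 2, 3, 5}, leaving only 4.
Row 1, column 6: row 1 has {1, 2, 3, 5} and column 6 has {1, 2, 3, 4, 5}, leaving only 6.
Row 1 already has {1, 2, 3, 5, 6} and column 5 already has {1, 3, 5}, so row 1, column 5 must be 4.

4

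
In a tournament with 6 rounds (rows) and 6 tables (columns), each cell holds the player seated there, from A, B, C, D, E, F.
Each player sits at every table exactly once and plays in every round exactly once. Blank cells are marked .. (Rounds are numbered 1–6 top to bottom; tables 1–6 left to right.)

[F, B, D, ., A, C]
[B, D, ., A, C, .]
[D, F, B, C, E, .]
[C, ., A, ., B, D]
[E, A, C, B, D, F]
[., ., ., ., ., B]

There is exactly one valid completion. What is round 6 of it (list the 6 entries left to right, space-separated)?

A C E D F B

Round 6, table 1: round 6 has {B} and table 1 has {B, C, D, E, F}, leaving only A.
Round 6, table 5: round 6 has {A, B} and table 5 has {A, B, C, D, E}, leaving only F.
Round 6, table 3: round 6 has {A, B, F} and table 3 has {A, B, C, D}, leaving only E.
Round 6, table 2: round 6 has {A, B, E, F} and table 2 has {A, B, D, F}, leaving only C.
Round 6, table 4: round 6 has {A, B, C, E, F} and table 4 has {A, B, C}, leaving only D.
So round 6 reads: A C E D F B.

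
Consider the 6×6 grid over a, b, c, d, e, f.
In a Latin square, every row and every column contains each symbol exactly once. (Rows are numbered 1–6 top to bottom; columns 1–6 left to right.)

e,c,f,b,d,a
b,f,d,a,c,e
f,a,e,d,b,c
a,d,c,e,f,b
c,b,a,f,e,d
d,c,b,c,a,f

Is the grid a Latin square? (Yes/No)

No

Column 2 contains c twice (at rows 1 and 6), so it is not a permutation.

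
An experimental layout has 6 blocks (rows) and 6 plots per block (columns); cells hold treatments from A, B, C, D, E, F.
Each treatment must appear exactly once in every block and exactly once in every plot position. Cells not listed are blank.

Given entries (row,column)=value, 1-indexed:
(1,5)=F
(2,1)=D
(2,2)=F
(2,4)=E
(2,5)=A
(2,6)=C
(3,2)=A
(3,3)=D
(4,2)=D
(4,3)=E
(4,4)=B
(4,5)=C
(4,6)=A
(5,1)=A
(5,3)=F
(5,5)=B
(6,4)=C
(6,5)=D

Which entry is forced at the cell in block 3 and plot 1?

C

Block 2, plot 3: block 2 has {A, C, D, E, F} and plot 3 has {D, E, F}, leaving only B.
Block 3, plot 4: block 3 has {A, D} and plot 4 has {B, C, E}, leaving only F.
Block 3, plot 5: block 3 has {A, D, F} and plot 5 has {A, B, C, D, F}, leaving only E.
Block 3, plot 6: block 3 has {A, D, E, F} and plot 6 has {A, C}, leaving only B.
Block 3 already has {A, B, D, E, F} and plot 1 already has {A, D}, so block 3, plot 1 must be C.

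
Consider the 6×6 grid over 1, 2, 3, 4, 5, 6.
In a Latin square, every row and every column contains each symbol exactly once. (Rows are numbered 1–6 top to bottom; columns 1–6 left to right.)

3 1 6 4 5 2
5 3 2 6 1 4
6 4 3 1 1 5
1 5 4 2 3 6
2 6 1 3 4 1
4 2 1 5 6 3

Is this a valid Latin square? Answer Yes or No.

Row 3 contains 1 twice (at columns 4 and 5); row 5 is also not a permutation.

No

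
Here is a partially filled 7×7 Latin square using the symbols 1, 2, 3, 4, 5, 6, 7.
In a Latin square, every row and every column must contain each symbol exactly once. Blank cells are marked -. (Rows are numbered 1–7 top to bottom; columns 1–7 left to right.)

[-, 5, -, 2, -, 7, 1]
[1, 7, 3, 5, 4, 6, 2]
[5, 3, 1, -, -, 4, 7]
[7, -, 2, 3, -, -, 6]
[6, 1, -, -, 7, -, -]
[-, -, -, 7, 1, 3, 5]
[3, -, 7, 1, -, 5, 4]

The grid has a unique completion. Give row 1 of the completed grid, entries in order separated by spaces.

4 5 6 2 3 7 1

Row 1, column 1: row 1 has {1, 2, 5, 7} and column 1 has {1, 3, 5, 6, 7}, leaving only 4.
Row 1, column 3: row 1 has {1, 2, 4, 5, 7} and column 3 has {1, 2, 3, 7}, leaving only 6.
Row 1, column 5: row 1 has {1, 2, 4, 5, 6, 7} and column 5 has {1, 4, 7}, leaving only 3.
So row 1 reads: 4 5 6 2 3 7 1.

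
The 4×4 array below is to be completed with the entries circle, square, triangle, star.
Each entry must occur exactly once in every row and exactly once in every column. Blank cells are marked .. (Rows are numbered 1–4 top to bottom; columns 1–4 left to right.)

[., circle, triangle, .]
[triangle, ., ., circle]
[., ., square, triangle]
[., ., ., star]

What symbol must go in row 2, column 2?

square

Row 1, column 4: row 1 has {circle, triangle} and column 4 has {circle, triangle, star}, leaving only square.
Row 1, column 1: row 1 has {circle, square, triangle} and column 1 has {triangle}, leaving only star.
Row 2, column 3: row 2 has {circle, triangle} and column 3 has {square, triangle}, leaving only star.
Row 2 already has {circle, triangle, star} and column 2 already has {circle}, so row 2, column 2 must be square.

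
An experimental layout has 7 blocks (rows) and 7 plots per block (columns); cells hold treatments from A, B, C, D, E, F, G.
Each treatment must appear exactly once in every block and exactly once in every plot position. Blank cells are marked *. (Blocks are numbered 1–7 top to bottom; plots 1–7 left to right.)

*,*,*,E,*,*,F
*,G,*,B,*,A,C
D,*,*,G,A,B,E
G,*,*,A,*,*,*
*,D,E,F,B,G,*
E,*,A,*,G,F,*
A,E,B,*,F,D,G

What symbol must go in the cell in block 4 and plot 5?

C

Block 1, plot 6: block 1 has {E, F} and plot 6 has {A, B, D, F, G}, leaving only C.
Block 1, plot 1: block 1 has {C, E, F} and plot 1 has {A, D, E, G}, leaving only B.
Block 1, plot 2: block 1 has {B, C, E, F} and plot 2 has {D, E, G}, leaving only A.
Block 1, plot 5: block 1 has {A, B, C, E, F} and plot 5 has {A, B, F, G}, leaving only D.
Block 1, plot 3: block 1 has {A, B, C, D, E, F} and plot 3 has {A, B, E}, leaving only G.
Block 2, plot 1: block 2 has {A, B, C, G} and plot 1 has {A, B, D, E, G}, leaving only F.
Block 2, plot 3: block 2 has {A, B, C, F, G} and plot 3 has {A, B, E, G}, leaving only D.
Block 2, plot 5: block 2 has {A, B, C, D, F, G} and plot 5 has {A, B, D, F, G}, leaving only E.
Block 4 already has {A, G} and plot 5 already has {A, B, D, E, F, G}, so block 4, plot 5 must be C.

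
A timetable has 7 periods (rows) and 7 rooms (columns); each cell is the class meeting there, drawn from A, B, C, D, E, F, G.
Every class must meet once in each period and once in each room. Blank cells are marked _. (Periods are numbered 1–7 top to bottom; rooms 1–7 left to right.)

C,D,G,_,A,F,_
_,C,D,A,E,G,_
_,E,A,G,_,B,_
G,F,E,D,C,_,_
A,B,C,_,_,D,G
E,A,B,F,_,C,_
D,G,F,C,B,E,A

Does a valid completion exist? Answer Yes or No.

No period or room among the givens repeats a symbol, and propagating forced cells runs into no contradiction.
One valid completion exists (for instance, C D G B A F E / B C D A E G F / F E A G D B C / G F E D C A B / A B C E F D G / E A B F G C D / D G F C B E A).

Yes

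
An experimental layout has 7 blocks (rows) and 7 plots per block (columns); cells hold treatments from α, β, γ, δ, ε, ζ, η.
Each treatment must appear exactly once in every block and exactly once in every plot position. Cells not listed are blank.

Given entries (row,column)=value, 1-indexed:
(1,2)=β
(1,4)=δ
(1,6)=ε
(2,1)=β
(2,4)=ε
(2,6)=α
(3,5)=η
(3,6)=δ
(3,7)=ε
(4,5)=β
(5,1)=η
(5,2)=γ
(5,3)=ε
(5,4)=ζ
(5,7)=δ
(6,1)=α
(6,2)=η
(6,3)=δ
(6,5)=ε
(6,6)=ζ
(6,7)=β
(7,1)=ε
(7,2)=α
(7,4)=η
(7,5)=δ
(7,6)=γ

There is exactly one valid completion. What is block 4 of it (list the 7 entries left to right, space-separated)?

δ ε ζ α β η γ

Block 4, plot 6: block 4 has {β} and plot 6 has {α, γ, δ, ε, ζ}, leaving only η.
Block 3, plot 2: block 3 has {δ, ε, η} and plot 2 has {α, β, γ, η}, leaving only ζ.
Block 2, plot 2: block 2 has {α, β, ε} and plot 2 has {α, β, γ, ζ, η}, leaving only δ.
Block 4, plot 2: block 4 has {β, η} and plot 2 has {α, β, γ, δ, ζ, η}, leaving only ε.
Block 3, plot 1: block 3 has {δ, ε, ζ, η} and plot 1 has {α, β, ε, η}, leaving only γ.
Block 1, plot 1: block 1 has {β, δ, ε} and plot 1 has {α, β, γ, ε, η}, leaving only ζ.
Block 4, plot 1: block 4 has {β, ε, η} and plot 1 has {α, β, γ, ε, ζ, η}, leaving only δ.
Block 5, plot 5: block 5 has {γ, δ, ε, ζ, η} and plot 5 has {β, δ, ε, η}, leaving only α.
Block 1, plot 5: block 1 has {β, δ, ε, ζ} and plot 5 has {α, β, δ, ε, η}, leaving only γ.
Block 2, plot 5: block 2 has {α, β, δ, ε} and plot 5 has {α, β, γ, δ, ε, η}, leaving only ζ.
Block 5, plot 6: block 5 has {α, γ, δ, ε, ζ, η} and plot 6 has {α, γ, δ, ε, ζ, η}, leaving only β.
Block 6, plot 4: block 6 has {α, β, δ, ε, ζ, η} and plot 4 has {δ, ε, ζ, η}, leaving only γ.
Block 4, plot 4: block 4 has {β, δ, ε, η} and plot 4 has {γ, δ, ε, ζ, η}, leaving only α.
Block 3, plot 4: block 3 has {γ, δ, ε, ζ, η} and plot 4 has {α, γ, δ, ε, ζ, η}, leaving only β.
Block 3, plot 3: block 3 has {β, γ, δ, ε, ζ, η} and plot 3 has {δ, ε}, leaving only α.
Block 1, plot 3: block 1 has {β, γ, δ, ε, ζ} and plot 3 has {α, δ, ε}, leaving only η.
Block 1, plot 7: block 1 has {β, γ, δ, ε, ζ, η} and plot 7 has {β, δ, ε}, leaving only α.
Block 2, plot 3: block 2 has {α, β, δ, ε, ζ} and plot 3 has {α, δ, ε, η}, leaving only γ.
Block 4, plot 3: block 4 has {α, β, δ, ε, η} and plot 3 has {α, γ, δ, ε, η}, leaving only ζ.
Block 4, plot 7: block 4 has {α, β, δ, ε, ζ, η} and plot 7 has {α, β, δ, ε}, leaving only γ.
So block 4 reads: δ ε ζ α β η γ.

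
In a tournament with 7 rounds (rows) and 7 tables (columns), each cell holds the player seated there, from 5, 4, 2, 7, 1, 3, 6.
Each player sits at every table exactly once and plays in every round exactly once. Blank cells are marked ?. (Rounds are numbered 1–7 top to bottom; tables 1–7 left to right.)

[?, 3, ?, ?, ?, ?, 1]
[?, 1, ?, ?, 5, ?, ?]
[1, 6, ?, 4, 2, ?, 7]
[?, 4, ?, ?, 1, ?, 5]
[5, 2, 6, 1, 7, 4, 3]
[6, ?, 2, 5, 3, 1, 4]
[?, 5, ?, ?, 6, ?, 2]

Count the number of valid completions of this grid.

9

Round 1, table 1: eliminating its round and table leaves {4, 2, 7}.
Round 1, table 3: eliminating its round and table leaves {5, 4, 7}.
Round 1, table 4: eliminating its round and table leaves {2, 7, 6}.
Round 1, table 5: eliminating its round and table leaves {4}.
Round 1, table 6: eliminating its round and table leaves {5, 2, 7, 6}.
Round 2, table 1: eliminating its round and table leaves {4, 2, 7, 3}.
Round 2, table 3: eliminating its round and table leaves {4, 7, 3}.
Round 2, table 4: eliminating its round and table leaves {2, 7, 3, 6}.
Round 2, table 6: eliminating its round and table leaves {2, 7, 3, 6}.
Round 2, table 7: eliminating its round and table leaves {6}.
Round 3, table 3: eliminating its round and table leaves {5, 3}.
Round 3, table 6: eliminating its round and table leaves {5, 3}.
Round 4, table 1: eliminating its round and table leaves {2, 7, 3}.
Round 4, table 3: eliminating its round and table leaves {7, 3}.
Round 4, table 4: eliminating its round and table leaves {2, 7, 3, 6}.
Round 4, table 6: eliminating its round and table leaves {2, 7, 3, 6}.
Round 6, table 2: eliminating its round and table leaves {7}.
Round 7, table 1: eliminating its round and table leaves {4, 7, 3}.
Round 7, table 3: eliminating its round and table leaves {4, 7, 1, 3}.
Round 7, table 4: eliminating its round and table leaves {7, 3}.
Round 7, table 6: eliminating its round and table leaves {7, 3}.
Enumerating the assignments across these blanks that avoid any round or table repeat gives 9 completions.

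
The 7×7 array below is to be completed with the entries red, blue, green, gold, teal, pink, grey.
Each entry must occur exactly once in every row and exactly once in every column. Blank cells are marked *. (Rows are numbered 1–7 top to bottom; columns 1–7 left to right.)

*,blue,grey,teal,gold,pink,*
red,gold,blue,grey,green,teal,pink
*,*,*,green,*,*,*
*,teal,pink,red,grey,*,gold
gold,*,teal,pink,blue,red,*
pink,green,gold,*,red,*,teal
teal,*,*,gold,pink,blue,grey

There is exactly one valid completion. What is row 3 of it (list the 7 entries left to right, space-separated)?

Row 3, column 3: row 3 has {green} and column 3 has {blue, gold, teal, pink, grey}, leaving only red.
Row 3, column 5: row 3 has {red, green} and column 5 has {red, blue, green, gold, pink, grey}, leaving only teal.
Row 3, column 7: row 3 has {red, green, teal} and column 7 has {gold, teal, pink, grey}, leaving only blue.
Row 3, column 1: row 3 has {red, blue, green, teal} and column 1 has {red, gold, teal, pink}, leaving only grey.
Row 3, column 2: row 3 has {red, blue, green, teal, grey} and column 2 has {blue, green, gold, teal}, leaving only pink.
Row 3, column 6: row 3 has {red, blue, green, teal, pink, grey} and column 6 has {red, blue, teal, pink}, leaving only gold.
So row 3 reads: grey pink red green teal gold blue.

grey pink red green teal gold blue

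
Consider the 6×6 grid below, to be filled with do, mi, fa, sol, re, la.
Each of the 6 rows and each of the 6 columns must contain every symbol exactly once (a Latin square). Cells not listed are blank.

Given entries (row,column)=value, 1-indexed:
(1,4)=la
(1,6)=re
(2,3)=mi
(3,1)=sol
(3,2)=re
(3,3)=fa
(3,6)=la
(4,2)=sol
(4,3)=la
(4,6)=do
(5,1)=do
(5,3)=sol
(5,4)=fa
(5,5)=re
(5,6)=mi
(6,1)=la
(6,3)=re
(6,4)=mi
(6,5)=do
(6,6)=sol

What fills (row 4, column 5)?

Row 1, column 3: row 1 has {re, la} and column 3 has {mi, fa, sol, re, la}, leaving only do.
Row 2, column 6: row 2 has {mi} and column 6 has {do, mi, sol, re, la}, leaving only fa.
Row 2, column 1: row 2 has {mi, fa} and column 1 has {do, sol, la}, leaving only re.
Row 3, column 4: row 3 has {fa, sol, re, la} and column 4 has {mi, fa, la}, leaving only do.
Row 2, column 4: row 2 has {mi, fa, re} and column 4 has {do, mi, fa, la}, leaving only sol.
Row 2, column 5: row 2 has {mi, fa, sol, re} and column 5 has {do, re}, leaving only la.
Row 2, column 2: row 2 has {mi, fa, sol, re, la} and column 2 has {sol, re}, leaving only do.
Row 3, column 5: row 3 has {do, fa, sol, re, la} and column 5 has {do, re, la}, leaving only mi.
Row 4 already has {do, sol, la} and column 5 already has {do, mi, re, la}, so row 4, column 5 must be fa.

fa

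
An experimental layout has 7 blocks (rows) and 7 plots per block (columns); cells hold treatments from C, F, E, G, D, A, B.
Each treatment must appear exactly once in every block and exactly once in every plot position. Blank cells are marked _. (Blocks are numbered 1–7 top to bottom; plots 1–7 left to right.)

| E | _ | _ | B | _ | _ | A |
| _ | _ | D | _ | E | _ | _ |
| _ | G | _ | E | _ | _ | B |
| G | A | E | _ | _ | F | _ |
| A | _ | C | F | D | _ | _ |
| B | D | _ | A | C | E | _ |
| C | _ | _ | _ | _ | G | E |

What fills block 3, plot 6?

C

Block 2, plot 1: block 2 has {E, D} and plot 1 has {C, E, G, A, B}, leaving only F.
Block 3, plot 1: block 3 has {E, G, B} and plot 1 has {C, F, E, G, A, B}, leaving only D.
Block 4, plot 5: block 4 has {F, E, G, A} and plot 5 has {C, E, D}, leaving only B.
Block 5, plot 6: block 5 has {C, F, D, A} and plot 6 has {F, E, G}, leaving only B.
Block 5, plot 2: block 5 has {C, F, D, A, B} and plot 2 has {G, D, A}, leaving only E.
Block 5, plot 7: block 5 has {C, F, E, D, A, B} and plot 7 has {E, A, B}, leaving only G.
Block 2, plot 7: block 2 has {F, E, D} and plot 7 has {E, G, A, B}, leaving only C.
Block 2, plot 2: block 2 has {C, F, E, D} and plot 2 has {E, G, D, A}, leaving only B.
Block 2, plot 4: block 2 has {C, F, E, D, B} and plot 4 has {F, E, A, B}, leaving only G.
Block 2, plot 6: block 2 has {C, F, E, G, D, B} and plot 6 has {F, E, G, B}, leaving only A.
Block 3 already has {E, G, D, B} and plot 6 already has {F, E, G, A, B}, so block 3, plot 6 must be C.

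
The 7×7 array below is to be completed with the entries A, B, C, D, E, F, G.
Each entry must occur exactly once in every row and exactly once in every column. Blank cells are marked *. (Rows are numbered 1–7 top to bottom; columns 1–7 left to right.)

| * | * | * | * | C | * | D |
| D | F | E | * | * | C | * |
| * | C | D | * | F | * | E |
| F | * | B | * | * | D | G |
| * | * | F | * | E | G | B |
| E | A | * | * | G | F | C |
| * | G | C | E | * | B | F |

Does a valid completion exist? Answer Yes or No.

No

Row 6, column 3: row 6 together with column 3 already contain {A, B, C, D, E, F, G} — every symbol — so nothing can go there. The grid has no valid completion.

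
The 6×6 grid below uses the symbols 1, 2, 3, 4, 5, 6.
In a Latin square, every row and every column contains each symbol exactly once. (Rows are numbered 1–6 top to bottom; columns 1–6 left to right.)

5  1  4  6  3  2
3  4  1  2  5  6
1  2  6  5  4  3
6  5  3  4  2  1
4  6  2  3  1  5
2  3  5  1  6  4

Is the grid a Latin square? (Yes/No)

Each row is a permutation of the 6 symbols, and so is each column.

Yes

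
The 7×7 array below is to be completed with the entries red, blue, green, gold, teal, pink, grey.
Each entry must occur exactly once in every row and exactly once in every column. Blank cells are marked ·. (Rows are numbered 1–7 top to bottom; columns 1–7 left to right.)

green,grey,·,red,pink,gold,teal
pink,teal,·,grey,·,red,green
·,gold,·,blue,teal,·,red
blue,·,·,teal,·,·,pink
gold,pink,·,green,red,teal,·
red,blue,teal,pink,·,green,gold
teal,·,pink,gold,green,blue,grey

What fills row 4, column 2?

green

Row 1, column 3: row 1 has {red, green, gold, teal, pink, grey} and column 3 has {teal, pink}, leaving only blue.
Row 2, column 3: row 2 has {red, green, teal, pink, grey} and column 3 has {blue, teal, pink}, leaving only gold.
Row 2, column 5: row 2 has {red, green, gold, teal, pink, grey} and column 5 has {red, green, teal, pink}, leaving only blue.
Row 3, column 1: row 3 has {red, blue, gold, teal} and column 1 has {red, blue, green, gold, teal, pink}, leaving only grey.
Row 3, column 3: row 3 has {red, blue, gold, teal, grey} and column 3 has {blue, gold, teal, pink}, leaving only green.
Row 3, column 6: row 3 has {red, blue, green, gold, teal, grey} and column 6 has {red, blue, green, gold, teal}, leaving only pink.
Row 4, column 6: row 4 has {blue, teal, pink} and column 6 has {red, blue, green, gold, teal, pink}, leaving only grey.
Row 4, column 3: row 4 has {blue, teal, pink, grey} and column 3 has {blue, green, gold, teal, pink}, leaving only red.
Row 4 already has {red, blue, teal, pink, grey} and column 2 already has {blue, gold, teal, pink, grey}, so row 4, column 2 must be green.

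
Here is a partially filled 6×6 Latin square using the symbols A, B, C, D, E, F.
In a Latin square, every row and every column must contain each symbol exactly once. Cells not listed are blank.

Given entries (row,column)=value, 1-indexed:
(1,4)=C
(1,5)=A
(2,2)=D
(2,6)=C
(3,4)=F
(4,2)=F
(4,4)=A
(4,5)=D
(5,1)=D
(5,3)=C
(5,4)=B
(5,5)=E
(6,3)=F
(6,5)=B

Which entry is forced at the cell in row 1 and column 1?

F

Row 2, column 4: row 2 has {C, D} and column 4 has {A, B, C, F}, leaving only E.
Row 2, column 5: row 2 has {C, D, E} and column 5 has {A, B, D, E}, leaving only F.
Row 3, column 5: row 3 has {F} and column 5 has {A, B, D, E, F}, leaving only C.
Row 5, column 2: row 5 has {B, C, D, E} and column 2 has {D, F}, leaving only A.
Row 5, column 6: row 5 has {A, B, C, D, E} and column 6 has {C}, leaving only F.
Row 6, column 4: row 6 has {B, F} and column 4 has {A, B, C, E, F}, leaving only D.
Row 1, column 1 is narrowed to {B, E, F}.
If it were B, then row 1, column 6 would be left with no valid symbol.
If it were E, then row 1, column 6 would be left with no valid symbol.
So row 1, column 1 must be F.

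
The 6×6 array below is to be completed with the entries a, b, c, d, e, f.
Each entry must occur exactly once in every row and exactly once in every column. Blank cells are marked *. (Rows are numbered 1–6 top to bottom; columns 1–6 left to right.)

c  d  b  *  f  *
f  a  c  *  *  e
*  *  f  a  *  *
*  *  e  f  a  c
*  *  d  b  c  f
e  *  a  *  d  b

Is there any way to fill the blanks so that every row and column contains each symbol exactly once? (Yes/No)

No row or column among the givens repeats a symbol, and propagating forced cells runs into no contradiction.
One valid completion exists (for instance, c d b e f a / f a c d b e / b c f a e d / d b e f a c / a e d b c f / e f a c d b).

Yes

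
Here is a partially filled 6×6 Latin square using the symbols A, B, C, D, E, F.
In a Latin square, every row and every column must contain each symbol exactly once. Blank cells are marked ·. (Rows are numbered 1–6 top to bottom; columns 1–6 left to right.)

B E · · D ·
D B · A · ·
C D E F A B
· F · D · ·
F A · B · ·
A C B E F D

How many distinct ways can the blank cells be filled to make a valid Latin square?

3

Row 1, column 3: eliminating its row and column leaves {A, C, F}.
Row 1, column 4: eliminating its row and column leaves {C}.
Row 1, column 6: eliminating its row and column leaves {A, C, F}.
Row 2, column 3: eliminating its row and column leaves {C, F}.
Row 2, column 5: eliminating its row and column leaves {C, E}.
Row 2, column 6: eliminating its row and column leaves {C, E, F}.
Row 4, column 1: eliminating its row and column leaves {E}.
Row 4, column 3: eliminating its row and column leaves {A, C}.
Row 4, column 5: eliminating its row and column leaves {B, C, E}.
Row 4, column 6: eliminating its row and column leaves {A, C, E}.
Row 5, column 3: eliminating its row and column leaves {C, D}.
Row 5, column 5: eliminating its row and column leaves {C, E}.
Row 5, column 6: eliminating its row and column leaves {C, E}.
Enumerating the assignments across these blanks that avoid any row or column repeat gives 3 completions.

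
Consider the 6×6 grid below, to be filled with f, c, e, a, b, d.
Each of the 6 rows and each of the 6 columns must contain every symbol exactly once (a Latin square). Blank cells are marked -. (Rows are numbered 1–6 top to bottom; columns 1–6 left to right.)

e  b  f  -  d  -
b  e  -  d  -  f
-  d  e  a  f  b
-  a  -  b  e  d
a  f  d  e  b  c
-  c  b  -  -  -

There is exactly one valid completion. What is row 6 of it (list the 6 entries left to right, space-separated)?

Row 6, column 4: row 6 has {c, b} and column 4 has {e, a, b, d}, leaving only f.
Row 6, column 1: row 6 has {f, c, b} and column 1 has {e, a, b}, leaving only d.
Row 6, column 5: row 6 has {f, c, b, d} and column 5 has {f, e, b, d}, leaving only a.
Row 6, column 6: row 6 has {f, c, a, b, d} and column 6 has {f, c, b, d}, leaving only e.
So row 6 reads: d c b f a e.

d c b f a e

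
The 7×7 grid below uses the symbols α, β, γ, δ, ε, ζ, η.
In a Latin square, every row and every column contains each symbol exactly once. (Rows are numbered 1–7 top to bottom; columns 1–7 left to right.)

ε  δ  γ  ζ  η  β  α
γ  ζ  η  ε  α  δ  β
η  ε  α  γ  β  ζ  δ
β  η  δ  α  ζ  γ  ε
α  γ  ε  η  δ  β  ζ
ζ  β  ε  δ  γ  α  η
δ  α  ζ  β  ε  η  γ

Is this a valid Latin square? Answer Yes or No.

Every row is a permutation, but column 3 contains ε twice (at rows 5 and 6).

No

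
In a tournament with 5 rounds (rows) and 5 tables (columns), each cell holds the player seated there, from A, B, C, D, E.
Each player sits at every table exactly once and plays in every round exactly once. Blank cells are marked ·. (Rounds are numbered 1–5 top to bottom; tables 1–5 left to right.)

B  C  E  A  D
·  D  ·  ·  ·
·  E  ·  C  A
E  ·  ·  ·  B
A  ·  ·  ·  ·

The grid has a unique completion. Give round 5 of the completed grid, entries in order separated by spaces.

A B D E C

Round 5, table 2: round 5 has {A} and table 2 has {C, D, E}, leaving only B.
Round 2, table 1: round 2 has {D} and table 1 has {A, B, E}, leaving only C.
Round 2, table 5: round 2 has {C, D} and table 5 has {A, B, D}, leaving only E.
Round 5, table 5: round 5 has {A, B} and table 5 has {A, B, D, E}, leaving only C.
Round 5, table 3: round 5 has {A, B, C} and table 3 has {E}, leaving only D.
Round 5, table 4: round 5 has {A, B, C, D} and table 4 has {A, C}, leaving only E.
So round 5 reads: A B D E C.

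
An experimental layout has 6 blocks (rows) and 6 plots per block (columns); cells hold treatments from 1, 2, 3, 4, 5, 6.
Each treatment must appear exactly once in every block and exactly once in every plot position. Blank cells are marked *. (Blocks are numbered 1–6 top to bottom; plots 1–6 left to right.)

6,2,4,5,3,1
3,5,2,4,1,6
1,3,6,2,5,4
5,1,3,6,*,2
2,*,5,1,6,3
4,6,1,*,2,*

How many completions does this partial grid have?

1

Block 4, plot 5: eliminating its block and plot leaves {4}.
Block 5, plot 2: eliminating its block and plot leaves {4}.
Block 6, plot 4: eliminating its block and plot leaves {3}.
Block 6, plot 6: eliminating its block and plot leaves {5}.
Only one assignment across all blanks avoids any block or plot repeat, giving 1 completion.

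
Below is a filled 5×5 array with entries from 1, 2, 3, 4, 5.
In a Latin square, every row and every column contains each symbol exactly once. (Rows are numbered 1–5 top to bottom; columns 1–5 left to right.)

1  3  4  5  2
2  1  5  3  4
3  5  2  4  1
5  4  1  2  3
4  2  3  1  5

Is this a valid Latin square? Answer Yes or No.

Yes

Each row is a permutation of the 5 symbols, and so is each column.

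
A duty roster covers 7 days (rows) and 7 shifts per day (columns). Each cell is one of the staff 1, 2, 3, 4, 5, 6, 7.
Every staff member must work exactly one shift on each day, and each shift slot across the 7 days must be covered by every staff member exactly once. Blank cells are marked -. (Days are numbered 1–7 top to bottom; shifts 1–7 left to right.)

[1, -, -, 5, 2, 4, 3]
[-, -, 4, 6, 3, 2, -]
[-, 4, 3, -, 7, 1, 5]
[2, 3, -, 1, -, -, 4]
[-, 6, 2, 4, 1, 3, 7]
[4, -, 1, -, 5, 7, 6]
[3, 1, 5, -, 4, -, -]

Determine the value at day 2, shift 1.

Day 1, shift 2: day 1 has {1, 2, 3, 4, 5} and shift 2 has {1, 3, 4, 6}, leaving only 7.
Day 1, shift 3: day 1 has {1, 2, 3, 4, 5, 7} and shift 3 has {1, 2, 3, 4, 5}, leaving only 6.
Day 2, shift 2: day 2 has {2, 3, 4, 6} and shift 2 has {1, 3, 4, 6, 7}, leaving only 5.
Day 2 already has {2, 3, 4, 5, 6} and shift 1 already has {1, 2, 3, 4}, so day 2, shift 1 must be 7.

7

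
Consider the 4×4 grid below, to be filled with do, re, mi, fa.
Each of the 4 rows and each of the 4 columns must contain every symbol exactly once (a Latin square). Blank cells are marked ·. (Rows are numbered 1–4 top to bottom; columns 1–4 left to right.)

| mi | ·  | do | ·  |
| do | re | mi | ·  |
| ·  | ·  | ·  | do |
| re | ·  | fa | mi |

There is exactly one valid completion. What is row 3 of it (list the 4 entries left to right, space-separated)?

Row 3, column 1: row 3 has {do} and column 1 has {do, re, mi}, leaving only fa.
Row 3, column 2: row 3 has {do, fa} and column 2 has {re}, leaving only mi.
Row 3, column 3: row 3 has {do, mi, fa} and column 3 has {do, mi, fa}, leaving only re.
So row 3 reads: fa mi re do.

fa mi re do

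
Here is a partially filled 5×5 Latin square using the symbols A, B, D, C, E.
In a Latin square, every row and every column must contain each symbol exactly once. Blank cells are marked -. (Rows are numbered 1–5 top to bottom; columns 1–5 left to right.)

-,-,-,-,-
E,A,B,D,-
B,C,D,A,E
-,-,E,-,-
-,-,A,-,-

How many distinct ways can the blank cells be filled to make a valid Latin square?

6

Row 1, column 1: eliminating its row and column leaves {A, D, C}.
Row 1, column 2: eliminating its row and column leaves {B, D, E}.
Row 1, column 3: eliminating its row and column leaves {C}.
Row 1, column 4: eliminating its row and column leaves {B, C, E}.
Row 1, column 5: eliminating its row and column leaves {A, B, D, C}.
Row 2, column 5: eliminating its row and column leaves {C}.
Row 4, column 1: eliminating its row and column leaves {A, D, C}.
Row 4, column 2: eliminating its row and column leaves {B, D}.
Row 4, column 4: eliminating its row and column leaves {B, C}.
Row 4, column 5: eliminating its row and column leaves {A, B, D, C}.
Row 5, column 1: eliminating its row and column leaves {D, C}.
Row 5, column 2: eliminating its row and column leaves {B, D, E}.
Row 5, column 4: eliminating its row and column leaves {B, C, E}.
Row 5, column 5: eliminating its row and column leaves {B, D, C}.
Enumerating the assignments across these blanks that avoid any row or column repeat gives 6 completions.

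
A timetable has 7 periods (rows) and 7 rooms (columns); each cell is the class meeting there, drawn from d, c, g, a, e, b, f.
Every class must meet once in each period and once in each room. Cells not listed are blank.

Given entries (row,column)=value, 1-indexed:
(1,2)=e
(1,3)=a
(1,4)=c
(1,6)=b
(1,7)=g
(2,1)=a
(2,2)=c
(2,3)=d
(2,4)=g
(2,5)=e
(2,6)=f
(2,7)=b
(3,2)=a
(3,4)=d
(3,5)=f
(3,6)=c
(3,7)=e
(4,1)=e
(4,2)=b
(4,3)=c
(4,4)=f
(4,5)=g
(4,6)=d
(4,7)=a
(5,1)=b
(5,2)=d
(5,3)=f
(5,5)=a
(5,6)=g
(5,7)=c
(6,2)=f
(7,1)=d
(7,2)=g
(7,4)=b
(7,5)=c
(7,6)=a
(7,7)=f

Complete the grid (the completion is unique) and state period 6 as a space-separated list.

c f g a b e d

Period 6, room 6: period 6 has {f} and room 6 has {d, c, g, a, b, f}, leaving only e.
Period 6, room 4: period 6 has {e, f} and room 4 has {d, c, g, b, f}, leaving only a.
Period 6, room 7: period 6 has {a, e, f} and room 7 has {c, g, a, e, b, f}, leaving only d.
Period 6, room 5: period 6 has {d, a, e, f} and room 5 has {c, g, a, e, f}, leaving only b.
Period 6, room 3: period 6 has {d, a, e, b, f} and room 3 has {d, c, a, f}, leaving only g.
Period 6, room 1: period 6 has {d, g, a, e, b, f} and room 1 has {d, a, e, b}, leaving only c.
So period 6 reads: c f g a b e d.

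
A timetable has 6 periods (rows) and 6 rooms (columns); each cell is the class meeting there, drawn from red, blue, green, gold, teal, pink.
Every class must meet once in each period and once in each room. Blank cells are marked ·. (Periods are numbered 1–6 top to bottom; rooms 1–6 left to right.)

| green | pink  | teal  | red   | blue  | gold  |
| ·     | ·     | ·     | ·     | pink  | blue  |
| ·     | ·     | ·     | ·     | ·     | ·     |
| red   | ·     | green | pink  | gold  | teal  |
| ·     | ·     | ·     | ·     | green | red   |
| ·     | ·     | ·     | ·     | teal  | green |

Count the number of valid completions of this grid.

Period 2, room 1: eliminating its period and room leaves {gold, teal}.
Period 2, room 2: eliminating its period and room leaves {red, green, gold, teal}.
Period 2, room 3: eliminating its period and room leaves {red, gold}.
Period 2, room 4: eliminating its period and room leaves {green, gold, teal}.
Period 3, room 1: eliminating its period and room leaves {blue, gold, teal, pink}.
Period 3, room 2: eliminating its period and room leaves {red, blue, green, gold, teal}.
Period 3, room 3: eliminating its period and room leaves {red, blue, gold, pink}.
Period 3, room 4: eliminating its period and room leaves {blue, green, gold, teal}.
Period 3, room 5: eliminating its period and room leaves {red}.
Period 3, room 6: eliminating its period and room leaves {pink}.
Period 4, room 2: eliminating its period and room leaves {blue}.
Period 5, room 1: eliminating its period and room leaves {blue, gold, teal, pink}.
Period 5, room 2: eliminating its period and room leaves {blue, gold, teal}.
Period 5, room 3: eliminating its period and room leaves {blue, gold, pink}.
Period 5, room 4: eliminating its period and room leaves {blue, gold, teal}.
Period 6, room 1: eliminating its period and room leaves {blue, gold, pink}.
Period 6, room 2: eliminating its period and room leaves {red, blue, gold}.
Period 6, room 3: eliminating its period and room leaves {red, blue, gold, pink}.
Period 6, room 4: eliminating its period and room leaves {blue, gold}.
Enumerating the assignments across these blanks that avoid any period or room repeat gives 14 completions.

14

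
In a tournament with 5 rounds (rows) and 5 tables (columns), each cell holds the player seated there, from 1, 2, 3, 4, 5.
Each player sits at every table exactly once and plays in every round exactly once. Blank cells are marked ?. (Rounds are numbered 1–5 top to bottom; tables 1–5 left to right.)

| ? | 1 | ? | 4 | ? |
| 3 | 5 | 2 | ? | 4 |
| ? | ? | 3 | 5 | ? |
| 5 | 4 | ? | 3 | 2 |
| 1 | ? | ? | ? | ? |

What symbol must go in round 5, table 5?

Round 1, table 1: round 1 has {1, 4} and table 1 has {1, 3, 5}, leaving only 2.
Round 1, table 3: round 1 has {1, 2, 4} and table 3 has {2, 3}, leaving only 5.
Round 1, table 5: round 1 has {1, 2, 4, 5} and table 5 has {2, 4}, leaving only 3.
Round 5 already has {1} and table 5 already has {2, 3, 4}, so round 5, table 5 must be 5.

5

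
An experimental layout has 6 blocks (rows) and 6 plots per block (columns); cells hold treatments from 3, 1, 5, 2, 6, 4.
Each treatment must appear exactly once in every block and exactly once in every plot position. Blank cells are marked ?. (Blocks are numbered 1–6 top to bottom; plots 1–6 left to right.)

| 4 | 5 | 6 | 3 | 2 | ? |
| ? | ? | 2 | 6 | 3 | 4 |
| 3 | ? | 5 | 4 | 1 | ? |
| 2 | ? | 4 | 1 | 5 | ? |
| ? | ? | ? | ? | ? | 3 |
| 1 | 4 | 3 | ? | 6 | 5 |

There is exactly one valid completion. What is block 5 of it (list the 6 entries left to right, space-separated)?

Block 5, plot 3: block 5 has {3} and plot 3 has {3, 5, 2, 6, 4}, leaving only 1.
Block 5, plot 5: block 5 has {3, 1} and plot 5 has {3, 1, 5, 2, 6}, leaving only 4.
Block 1, plot 6: block 1 has {3, 5, 2, 6, 4} and plot 6 has {3, 5, 4}, leaving only 1.
Block 2, plot 1: block 2 has {3, 2, 6, 4} and plot 1 has {3, 1, 2, 4}, leaving only 5.
Block 5, plot 1: block 5 has {3, 1, 4} and plot 1 has {3, 1, 5, 2, 4}, leaving only 6.
Block 5, plot 2: block 5 has {3, 1, 6, 4} and plot 2 has {5, 4}, leaving only 2.
Block 5, plot 4: block 5 has {3, 1, 2, 6, 4} and plot 4 has {3, 1, 6, 4}, leaving only 5.
So block 5 reads: 6 2 1 5 4 3.

6 2 1 5 4 3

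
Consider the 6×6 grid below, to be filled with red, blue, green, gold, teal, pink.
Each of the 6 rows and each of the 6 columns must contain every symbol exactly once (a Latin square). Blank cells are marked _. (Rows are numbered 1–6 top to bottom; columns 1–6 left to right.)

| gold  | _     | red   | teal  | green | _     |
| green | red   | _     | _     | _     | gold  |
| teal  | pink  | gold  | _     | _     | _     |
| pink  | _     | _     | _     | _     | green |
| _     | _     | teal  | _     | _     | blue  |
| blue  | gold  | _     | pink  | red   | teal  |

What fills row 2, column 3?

pink

Row 1, column 2: row 1 has {red, green, gold, teal} and column 2 has {red, gold, pink}, leaving only blue.
Row 1, column 6: row 1 has {red, blue, green, gold, teal} and column 6 has {blue, green, gold, teal}, leaving only pink.
Row 2, column 4: row 2 has {red, green, gold} and column 4 has {teal, pink}, leaving only blue.
Row 2 already has {red, blue, green, gold} and column 3 already has {red, gold, teal}, so row 2, column 3 must be pink.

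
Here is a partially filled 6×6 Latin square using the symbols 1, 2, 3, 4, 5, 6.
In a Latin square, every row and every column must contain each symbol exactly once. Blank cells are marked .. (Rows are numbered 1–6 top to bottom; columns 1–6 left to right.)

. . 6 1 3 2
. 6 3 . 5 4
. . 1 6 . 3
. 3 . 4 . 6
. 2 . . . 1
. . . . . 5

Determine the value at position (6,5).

4

Row 2, column 4: row 2 has {3, 4, 5, 6} and column 4 has {1, 4, 6}, leaving only 2.
Row 2, column 1: row 2 has {2, 3, 4, 5, 6} and column 1 has {}, leaving only 1.
Row 6, column 4: row 6 has {5} and column 4 has {1, 2, 4, 6}, leaving only 3.
Row 5, column 4: row 5 has {1, 2} and column 4 has {1, 2, 3, 4, 6}, leaving only 5.
Row 5, column 3: row 5 has {1, 2, 5} and column 3 has {1, 3, 6}, leaving only 4.
Row 5, column 5: row 5 has {1, 2, 4, 5} and column 5 has {3, 5}, leaving only 6.
Row 5, column 1: row 5 has {1, 2, 4, 5, 6} and column 1 has {1}, leaving only 3.
Row 6, column 3: row 6 has {3, 5} and column 3 has {1, 3, 4, 6}, leaving only 2.
Row 4, column 3: row 4 has {3, 4, 6} and column 3 has {1, 2, 3, 4, 6}, leaving only 5.
Row 4, column 1: row 4 has {3, 4, 5, 6} and column 1 has {1, 3}, leaving only 2.
Row 4, column 5: row 4 has {2, 3, 4, 5, 6} and column 5 has {3, 5, 6}, leaving only 1.
Row 6 already has {2, 3, 5} and column 5 already has {1, 3, 5, 6}, so row 6, column 5 must be 4.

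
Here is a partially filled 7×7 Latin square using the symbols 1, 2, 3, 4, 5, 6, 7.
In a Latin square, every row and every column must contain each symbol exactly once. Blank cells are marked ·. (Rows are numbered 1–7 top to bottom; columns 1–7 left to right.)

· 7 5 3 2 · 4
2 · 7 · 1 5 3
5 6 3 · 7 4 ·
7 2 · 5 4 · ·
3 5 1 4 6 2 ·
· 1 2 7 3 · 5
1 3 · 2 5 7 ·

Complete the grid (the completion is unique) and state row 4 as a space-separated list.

Row 4, column 3: row 4 has {2, 4, 5, 7} and column 3 has {1, 2, 3, 5, 7}, leaving only 6.
Row 4, column 7: row 4 has {2, 4, 5, 6, 7} and column 7 has {3, 4, 5}, leaving only 1.
Row 4, column 6: row 4 has {1, 2, 4, 5, 6, 7} and column 6 has {2, 4, 5, 7}, leaving only 3.
So row 4 reads: 7 2 6 5 4 3 1.

7 2 6 5 4 3 1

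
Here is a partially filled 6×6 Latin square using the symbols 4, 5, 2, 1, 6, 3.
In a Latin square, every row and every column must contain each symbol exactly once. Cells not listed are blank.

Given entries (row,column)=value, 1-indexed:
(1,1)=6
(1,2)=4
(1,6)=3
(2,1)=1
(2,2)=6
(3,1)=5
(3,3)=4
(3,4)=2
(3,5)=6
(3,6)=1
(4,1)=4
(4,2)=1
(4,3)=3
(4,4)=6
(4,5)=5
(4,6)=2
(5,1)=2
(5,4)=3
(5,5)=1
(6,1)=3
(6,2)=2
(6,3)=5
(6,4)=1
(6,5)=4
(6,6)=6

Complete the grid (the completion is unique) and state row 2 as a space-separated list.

Row 2, column 3: row 2 has {1, 6} and column 3 has {4, 5, 3}, leaving only 2.
Row 2, column 5: row 2 has {2, 1, 6} and column 5 has {4, 5, 1, 6}, leaving only 3.
Row 1, column 3: row 1 has {4, 6, 3} and column 3 has {4, 5, 2, 3}, leaving only 1.
Row 1, column 4: row 1 has {4, 1, 6, 3} and column 4 has {2, 1, 6, 3}, leaving only 5.
Row 2, column 4: row 2 has {2, 1, 6, 3} and column 4 has {5, 2, 1, 6, 3}, leaving only 4.
Row 2, column 6: row 2 has {4, 2, 1, 6, 3} and column 6 has {2, 1, 6, 3}, leaving only 5.
So row 2 reads: 1 6 2 4 3 5.

1 6 2 4 3 5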